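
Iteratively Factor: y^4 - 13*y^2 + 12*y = (y - 1)*(y^3 + y^2 - 12*y) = (y - 1)*(y + 4)*(y^2 - 3*y) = (y - 3)*(y - 1)*(y + 4)*(y)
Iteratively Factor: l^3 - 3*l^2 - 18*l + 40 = (l + 4)*(l^2 - 7*l + 10) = (l - 5)*(l + 4)*(l - 2)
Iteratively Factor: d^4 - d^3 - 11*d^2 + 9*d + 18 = (d - 3)*(d^3 + 2*d^2 - 5*d - 6) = (d - 3)*(d + 1)*(d^2 + d - 6) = (d - 3)*(d - 2)*(d + 1)*(d + 3)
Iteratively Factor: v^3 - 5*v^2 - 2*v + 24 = (v - 4)*(v^2 - v - 6) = (v - 4)*(v - 3)*(v + 2)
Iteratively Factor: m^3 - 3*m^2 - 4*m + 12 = (m - 2)*(m^2 - m - 6) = (m - 2)*(m + 2)*(m - 3)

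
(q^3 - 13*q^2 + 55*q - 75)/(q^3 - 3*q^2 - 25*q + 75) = (q - 5)/(q + 5)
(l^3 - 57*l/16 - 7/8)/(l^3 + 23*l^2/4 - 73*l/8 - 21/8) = (4*l^2 - l - 14)/(2*(2*l^2 + 11*l - 21))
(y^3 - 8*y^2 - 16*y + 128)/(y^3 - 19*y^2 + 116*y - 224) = (y + 4)/(y - 7)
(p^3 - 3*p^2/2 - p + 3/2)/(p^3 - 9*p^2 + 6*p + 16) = (2*p^2 - 5*p + 3)/(2*(p^2 - 10*p + 16))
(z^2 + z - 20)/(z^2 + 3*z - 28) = (z + 5)/(z + 7)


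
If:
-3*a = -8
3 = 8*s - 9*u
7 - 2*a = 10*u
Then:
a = 8/3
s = 9/16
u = 1/6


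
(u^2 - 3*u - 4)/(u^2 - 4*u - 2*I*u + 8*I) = (u + 1)/(u - 2*I)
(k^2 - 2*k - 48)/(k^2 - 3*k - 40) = (k + 6)/(k + 5)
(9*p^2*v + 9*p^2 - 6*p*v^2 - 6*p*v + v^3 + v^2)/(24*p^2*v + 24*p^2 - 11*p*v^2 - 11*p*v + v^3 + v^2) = (3*p - v)/(8*p - v)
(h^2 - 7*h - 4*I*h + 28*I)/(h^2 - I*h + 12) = (h - 7)/(h + 3*I)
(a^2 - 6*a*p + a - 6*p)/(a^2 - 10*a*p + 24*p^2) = (-a - 1)/(-a + 4*p)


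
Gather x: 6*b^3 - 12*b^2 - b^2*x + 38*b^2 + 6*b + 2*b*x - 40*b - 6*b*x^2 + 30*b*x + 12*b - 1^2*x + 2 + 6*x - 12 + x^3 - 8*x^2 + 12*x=6*b^3 + 26*b^2 - 22*b + x^3 + x^2*(-6*b - 8) + x*(-b^2 + 32*b + 17) - 10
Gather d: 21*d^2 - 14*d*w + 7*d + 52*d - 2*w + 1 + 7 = 21*d^2 + d*(59 - 14*w) - 2*w + 8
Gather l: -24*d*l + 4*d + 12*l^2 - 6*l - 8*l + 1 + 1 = 4*d + 12*l^2 + l*(-24*d - 14) + 2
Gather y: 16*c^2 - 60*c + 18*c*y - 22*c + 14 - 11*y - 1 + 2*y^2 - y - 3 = 16*c^2 - 82*c + 2*y^2 + y*(18*c - 12) + 10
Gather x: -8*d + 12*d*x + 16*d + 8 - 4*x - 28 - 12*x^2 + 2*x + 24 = 8*d - 12*x^2 + x*(12*d - 2) + 4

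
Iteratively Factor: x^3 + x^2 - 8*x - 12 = (x + 2)*(x^2 - x - 6) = (x - 3)*(x + 2)*(x + 2)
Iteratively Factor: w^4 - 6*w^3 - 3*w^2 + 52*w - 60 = (w - 5)*(w^3 - w^2 - 8*w + 12) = (w - 5)*(w + 3)*(w^2 - 4*w + 4) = (w - 5)*(w - 2)*(w + 3)*(w - 2)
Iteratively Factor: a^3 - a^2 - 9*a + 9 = (a + 3)*(a^2 - 4*a + 3) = (a - 3)*(a + 3)*(a - 1)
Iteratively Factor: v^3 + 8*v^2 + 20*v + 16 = (v + 4)*(v^2 + 4*v + 4) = (v + 2)*(v + 4)*(v + 2)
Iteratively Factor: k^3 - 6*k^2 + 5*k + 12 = (k + 1)*(k^2 - 7*k + 12) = (k - 4)*(k + 1)*(k - 3)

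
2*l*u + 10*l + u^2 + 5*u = (2*l + u)*(u + 5)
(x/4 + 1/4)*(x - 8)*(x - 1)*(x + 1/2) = x^4/4 - 15*x^3/8 - 5*x^2/4 + 15*x/8 + 1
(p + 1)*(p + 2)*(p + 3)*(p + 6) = p^4 + 12*p^3 + 47*p^2 + 72*p + 36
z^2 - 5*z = z*(z - 5)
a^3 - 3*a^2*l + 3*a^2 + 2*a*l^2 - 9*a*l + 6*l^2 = (a + 3)*(a - 2*l)*(a - l)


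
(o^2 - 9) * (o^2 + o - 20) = o^4 + o^3 - 29*o^2 - 9*o + 180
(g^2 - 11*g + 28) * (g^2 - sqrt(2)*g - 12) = g^4 - 11*g^3 - sqrt(2)*g^3 + 11*sqrt(2)*g^2 + 16*g^2 - 28*sqrt(2)*g + 132*g - 336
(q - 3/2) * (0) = 0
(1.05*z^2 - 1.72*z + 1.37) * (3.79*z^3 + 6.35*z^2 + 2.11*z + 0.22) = 3.9795*z^5 + 0.1487*z^4 - 3.5142*z^3 + 5.3013*z^2 + 2.5123*z + 0.3014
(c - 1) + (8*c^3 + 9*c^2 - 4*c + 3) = 8*c^3 + 9*c^2 - 3*c + 2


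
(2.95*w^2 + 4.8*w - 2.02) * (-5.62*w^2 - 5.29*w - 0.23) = -16.579*w^4 - 42.5815*w^3 - 14.7181*w^2 + 9.5818*w + 0.4646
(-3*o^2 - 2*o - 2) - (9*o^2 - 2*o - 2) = -12*o^2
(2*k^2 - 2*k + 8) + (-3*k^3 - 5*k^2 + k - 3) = -3*k^3 - 3*k^2 - k + 5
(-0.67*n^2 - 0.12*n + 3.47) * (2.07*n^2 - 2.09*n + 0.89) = -1.3869*n^4 + 1.1519*n^3 + 6.8374*n^2 - 7.3591*n + 3.0883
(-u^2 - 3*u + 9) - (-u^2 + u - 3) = 12 - 4*u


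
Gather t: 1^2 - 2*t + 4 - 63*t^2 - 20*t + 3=-63*t^2 - 22*t + 8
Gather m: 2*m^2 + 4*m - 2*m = 2*m^2 + 2*m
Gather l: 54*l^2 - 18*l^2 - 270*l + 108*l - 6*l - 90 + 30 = 36*l^2 - 168*l - 60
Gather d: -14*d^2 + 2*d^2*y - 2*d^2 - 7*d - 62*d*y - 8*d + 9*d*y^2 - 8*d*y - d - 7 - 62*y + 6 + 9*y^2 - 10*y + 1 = d^2*(2*y - 16) + d*(9*y^2 - 70*y - 16) + 9*y^2 - 72*y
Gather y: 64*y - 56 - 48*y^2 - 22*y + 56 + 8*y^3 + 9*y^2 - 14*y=8*y^3 - 39*y^2 + 28*y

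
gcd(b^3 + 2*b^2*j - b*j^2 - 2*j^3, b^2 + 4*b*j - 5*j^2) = b - j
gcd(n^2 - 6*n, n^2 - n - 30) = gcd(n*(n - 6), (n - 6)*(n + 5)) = n - 6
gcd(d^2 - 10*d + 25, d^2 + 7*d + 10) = 1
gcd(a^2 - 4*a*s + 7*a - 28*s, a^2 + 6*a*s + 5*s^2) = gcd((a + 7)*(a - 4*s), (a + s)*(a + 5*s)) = 1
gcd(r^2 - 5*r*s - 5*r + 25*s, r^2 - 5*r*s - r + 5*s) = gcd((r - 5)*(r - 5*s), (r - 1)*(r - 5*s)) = r - 5*s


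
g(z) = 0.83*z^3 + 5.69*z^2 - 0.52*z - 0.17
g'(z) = 2.49*z^2 + 11.38*z - 0.52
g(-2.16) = 19.14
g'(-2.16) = -13.48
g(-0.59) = 1.95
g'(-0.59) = -6.37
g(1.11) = 7.40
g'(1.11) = 15.18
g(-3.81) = 38.50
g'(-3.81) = -7.73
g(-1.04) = 5.59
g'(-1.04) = -9.66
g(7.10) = 580.04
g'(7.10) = 205.80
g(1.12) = 7.55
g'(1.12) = 15.35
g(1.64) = 17.94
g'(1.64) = 24.84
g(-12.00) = -608.81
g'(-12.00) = 221.48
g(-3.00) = 30.19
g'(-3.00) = -12.25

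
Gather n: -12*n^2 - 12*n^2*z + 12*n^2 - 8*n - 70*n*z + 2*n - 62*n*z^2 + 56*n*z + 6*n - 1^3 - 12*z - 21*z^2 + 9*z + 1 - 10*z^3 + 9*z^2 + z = -12*n^2*z + n*(-62*z^2 - 14*z) - 10*z^3 - 12*z^2 - 2*z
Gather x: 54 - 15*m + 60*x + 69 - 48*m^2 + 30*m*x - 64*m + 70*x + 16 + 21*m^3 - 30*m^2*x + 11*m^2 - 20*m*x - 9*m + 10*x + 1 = 21*m^3 - 37*m^2 - 88*m + x*(-30*m^2 + 10*m + 140) + 140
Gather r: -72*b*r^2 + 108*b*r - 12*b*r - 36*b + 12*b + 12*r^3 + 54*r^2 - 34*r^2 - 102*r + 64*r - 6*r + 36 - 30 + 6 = -24*b + 12*r^3 + r^2*(20 - 72*b) + r*(96*b - 44) + 12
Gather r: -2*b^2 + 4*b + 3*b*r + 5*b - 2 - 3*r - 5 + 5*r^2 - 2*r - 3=-2*b^2 + 9*b + 5*r^2 + r*(3*b - 5) - 10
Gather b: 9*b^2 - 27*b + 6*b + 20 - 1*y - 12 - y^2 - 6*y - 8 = 9*b^2 - 21*b - y^2 - 7*y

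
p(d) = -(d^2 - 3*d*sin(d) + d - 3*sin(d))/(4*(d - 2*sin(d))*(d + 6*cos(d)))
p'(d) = -(-3*d*cos(d) + 2*d - 3*sin(d) - 3*cos(d) + 1)/(4*(d - 2*sin(d))*(d + 6*cos(d))) - (6*sin(d) - 1)*(d^2 - 3*d*sin(d) + d - 3*sin(d))/(4*(d - 2*sin(d))*(d + 6*cos(d))^2) - (2*cos(d) - 1)*(d^2 - 3*d*sin(d) + d - 3*sin(d))/(4*(d - 2*sin(d))^2*(d + 6*cos(d))) = ((d - 2*sin(d))*(d + 6*cos(d))*(3*d*cos(d) - 2*d + 3*sqrt(2)*sin(d + pi/4) - 1) - (d - 2*sin(d))*(6*sin(d) - 1)*(d^2 - 3*d*sin(d) + d - 3*sin(d)) - (d + 6*cos(d))*(2*cos(d) - 1)*(d^2 - 3*d*sin(d) + d - 3*sin(d)))/(4*(d - 2*sin(d))^2*(d + 6*cos(d))^2)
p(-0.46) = -0.06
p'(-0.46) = -0.06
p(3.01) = 0.32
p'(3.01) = 0.25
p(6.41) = -0.15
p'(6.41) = 0.01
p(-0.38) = -0.06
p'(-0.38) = -0.06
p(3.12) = 0.36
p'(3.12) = 0.31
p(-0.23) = -0.07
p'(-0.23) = -0.06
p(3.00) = 0.32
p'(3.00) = 0.24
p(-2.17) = 0.03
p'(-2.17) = 0.41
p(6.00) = -0.16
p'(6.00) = 0.03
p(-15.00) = -0.17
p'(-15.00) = -0.02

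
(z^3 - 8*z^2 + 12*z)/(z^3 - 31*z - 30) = z*(z - 2)/(z^2 + 6*z + 5)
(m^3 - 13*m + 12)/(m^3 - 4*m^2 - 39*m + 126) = (m^2 + 3*m - 4)/(m^2 - m - 42)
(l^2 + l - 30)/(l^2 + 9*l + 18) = (l - 5)/(l + 3)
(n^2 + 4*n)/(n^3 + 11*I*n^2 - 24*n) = (n + 4)/(n^2 + 11*I*n - 24)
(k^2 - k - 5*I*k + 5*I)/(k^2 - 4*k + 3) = (k - 5*I)/(k - 3)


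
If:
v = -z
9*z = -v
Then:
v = 0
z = 0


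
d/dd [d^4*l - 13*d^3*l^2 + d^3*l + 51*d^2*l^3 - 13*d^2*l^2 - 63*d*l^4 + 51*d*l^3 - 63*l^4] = l*(4*d^3 - 39*d^2*l + 3*d^2 + 102*d*l^2 - 26*d*l - 63*l^3 + 51*l^2)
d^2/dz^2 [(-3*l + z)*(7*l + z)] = 2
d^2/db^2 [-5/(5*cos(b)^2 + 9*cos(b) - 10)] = 5*(100*sin(b)^4 - 331*sin(b)^2 - 315*cos(b)/4 + 135*cos(3*b)/4 - 31)/(-5*sin(b)^2 + 9*cos(b) - 5)^3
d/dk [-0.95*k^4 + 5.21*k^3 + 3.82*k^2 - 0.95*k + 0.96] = -3.8*k^3 + 15.63*k^2 + 7.64*k - 0.95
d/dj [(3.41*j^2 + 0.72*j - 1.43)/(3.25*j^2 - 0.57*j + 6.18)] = (-4.2837*j^2 + 51.4426*j + 3.6345)/(10.5625*j^4 - 3.705*j^3 + 40.4949*j^2 - 7.0452*j + 38.1924)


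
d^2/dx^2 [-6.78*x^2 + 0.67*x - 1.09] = -13.5600000000000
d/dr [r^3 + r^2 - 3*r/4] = 3*r^2 + 2*r - 3/4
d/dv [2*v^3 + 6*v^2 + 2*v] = 6*v^2 + 12*v + 2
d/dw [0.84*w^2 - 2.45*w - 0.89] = 1.68*w - 2.45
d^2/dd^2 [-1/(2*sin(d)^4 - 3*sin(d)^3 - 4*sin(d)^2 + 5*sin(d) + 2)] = (-2*(-8*sin(d)*cos(d)^2 + 9*cos(d)^2 - 4)^2*cos(d)^2 - 64*sin(d)^8 + 150*sin(d)^7 + 127*sin(d)^6 - 434*sin(d)^5 - 36*sin(d)^4 + 370*sin(d)^3 - 3*sin(d)^2 - 86*sin(d) - 16)/(2*sin(d)^4 - 3*sin(d)^3 - 4*sin(d)^2 + 5*sin(d) + 2)^3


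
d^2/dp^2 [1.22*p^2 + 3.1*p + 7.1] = 2.44000000000000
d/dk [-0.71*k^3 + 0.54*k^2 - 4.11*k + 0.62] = -2.13*k^2 + 1.08*k - 4.11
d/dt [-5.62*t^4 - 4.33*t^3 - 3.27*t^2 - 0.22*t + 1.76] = -22.48*t^3 - 12.99*t^2 - 6.54*t - 0.22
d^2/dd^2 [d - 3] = 0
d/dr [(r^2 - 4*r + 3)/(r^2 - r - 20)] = (3*r^2 - 46*r + 83)/(r^4 - 2*r^3 - 39*r^2 + 40*r + 400)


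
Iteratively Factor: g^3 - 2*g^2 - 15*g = (g)*(g^2 - 2*g - 15) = g*(g - 5)*(g + 3)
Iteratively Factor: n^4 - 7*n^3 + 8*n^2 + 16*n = (n)*(n^3 - 7*n^2 + 8*n + 16) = n*(n + 1)*(n^2 - 8*n + 16) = n*(n - 4)*(n + 1)*(n - 4)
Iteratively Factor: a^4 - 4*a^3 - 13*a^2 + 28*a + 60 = (a - 3)*(a^3 - a^2 - 16*a - 20) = (a - 3)*(a + 2)*(a^2 - 3*a - 10) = (a - 3)*(a + 2)^2*(a - 5)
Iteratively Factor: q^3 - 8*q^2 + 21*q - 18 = (q - 3)*(q^2 - 5*q + 6) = (q - 3)*(q - 2)*(q - 3)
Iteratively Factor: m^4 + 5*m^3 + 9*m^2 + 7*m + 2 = (m + 2)*(m^3 + 3*m^2 + 3*m + 1) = (m + 1)*(m + 2)*(m^2 + 2*m + 1) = (m + 1)^2*(m + 2)*(m + 1)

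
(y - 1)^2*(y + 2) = y^3 - 3*y + 2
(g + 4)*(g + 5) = g^2 + 9*g + 20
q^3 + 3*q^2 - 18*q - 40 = (q - 4)*(q + 2)*(q + 5)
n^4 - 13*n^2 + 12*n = n*(n - 3)*(n - 1)*(n + 4)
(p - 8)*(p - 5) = p^2 - 13*p + 40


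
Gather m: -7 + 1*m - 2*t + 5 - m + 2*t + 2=0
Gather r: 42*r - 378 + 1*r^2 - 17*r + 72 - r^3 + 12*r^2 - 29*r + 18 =-r^3 + 13*r^2 - 4*r - 288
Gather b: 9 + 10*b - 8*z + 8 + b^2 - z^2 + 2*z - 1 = b^2 + 10*b - z^2 - 6*z + 16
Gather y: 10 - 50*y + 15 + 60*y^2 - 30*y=60*y^2 - 80*y + 25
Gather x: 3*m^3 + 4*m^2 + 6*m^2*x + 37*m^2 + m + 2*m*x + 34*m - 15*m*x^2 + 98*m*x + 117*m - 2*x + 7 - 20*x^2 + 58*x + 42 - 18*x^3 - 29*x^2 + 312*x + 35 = 3*m^3 + 41*m^2 + 152*m - 18*x^3 + x^2*(-15*m - 49) + x*(6*m^2 + 100*m + 368) + 84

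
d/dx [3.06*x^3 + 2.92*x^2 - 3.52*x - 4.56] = 9.18*x^2 + 5.84*x - 3.52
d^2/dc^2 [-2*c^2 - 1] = -4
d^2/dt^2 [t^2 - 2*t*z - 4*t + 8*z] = 2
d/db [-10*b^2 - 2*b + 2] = -20*b - 2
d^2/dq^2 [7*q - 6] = 0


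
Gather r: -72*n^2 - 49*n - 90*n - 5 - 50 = -72*n^2 - 139*n - 55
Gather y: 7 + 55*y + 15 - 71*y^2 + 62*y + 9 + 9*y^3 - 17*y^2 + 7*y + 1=9*y^3 - 88*y^2 + 124*y + 32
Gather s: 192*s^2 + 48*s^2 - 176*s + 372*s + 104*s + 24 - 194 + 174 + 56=240*s^2 + 300*s + 60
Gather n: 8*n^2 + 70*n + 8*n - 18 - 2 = 8*n^2 + 78*n - 20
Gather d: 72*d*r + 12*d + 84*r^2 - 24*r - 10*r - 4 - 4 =d*(72*r + 12) + 84*r^2 - 34*r - 8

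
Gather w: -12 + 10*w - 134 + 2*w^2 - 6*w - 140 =2*w^2 + 4*w - 286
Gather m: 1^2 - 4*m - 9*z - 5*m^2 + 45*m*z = -5*m^2 + m*(45*z - 4) - 9*z + 1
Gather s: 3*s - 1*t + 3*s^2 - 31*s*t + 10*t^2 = 3*s^2 + s*(3 - 31*t) + 10*t^2 - t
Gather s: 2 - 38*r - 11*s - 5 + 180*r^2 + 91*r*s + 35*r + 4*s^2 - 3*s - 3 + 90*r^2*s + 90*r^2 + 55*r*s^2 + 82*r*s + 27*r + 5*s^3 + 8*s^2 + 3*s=270*r^2 + 24*r + 5*s^3 + s^2*(55*r + 12) + s*(90*r^2 + 173*r - 11) - 6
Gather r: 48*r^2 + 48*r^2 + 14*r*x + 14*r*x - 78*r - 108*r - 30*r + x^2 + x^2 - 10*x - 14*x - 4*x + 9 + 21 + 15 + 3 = 96*r^2 + r*(28*x - 216) + 2*x^2 - 28*x + 48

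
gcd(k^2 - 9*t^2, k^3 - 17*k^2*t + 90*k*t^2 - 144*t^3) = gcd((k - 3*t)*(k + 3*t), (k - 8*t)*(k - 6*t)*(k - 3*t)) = -k + 3*t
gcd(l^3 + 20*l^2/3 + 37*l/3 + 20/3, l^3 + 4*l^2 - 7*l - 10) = l + 1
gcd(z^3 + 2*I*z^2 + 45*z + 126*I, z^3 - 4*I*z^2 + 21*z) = z^2 - 4*I*z + 21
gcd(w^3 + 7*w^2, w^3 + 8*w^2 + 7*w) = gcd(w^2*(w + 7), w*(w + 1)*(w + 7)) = w^2 + 7*w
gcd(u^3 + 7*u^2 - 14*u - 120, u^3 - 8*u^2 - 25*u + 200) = u + 5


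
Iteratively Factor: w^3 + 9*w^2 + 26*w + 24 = (w + 2)*(w^2 + 7*w + 12) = (w + 2)*(w + 4)*(w + 3)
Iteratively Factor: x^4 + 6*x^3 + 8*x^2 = (x + 2)*(x^3 + 4*x^2) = x*(x + 2)*(x^2 + 4*x) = x^2*(x + 2)*(x + 4)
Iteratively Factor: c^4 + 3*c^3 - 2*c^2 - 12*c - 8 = (c + 2)*(c^3 + c^2 - 4*c - 4) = (c + 2)^2*(c^2 - c - 2) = (c + 1)*(c + 2)^2*(c - 2)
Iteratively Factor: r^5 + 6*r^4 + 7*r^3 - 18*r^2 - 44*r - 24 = (r - 2)*(r^4 + 8*r^3 + 23*r^2 + 28*r + 12) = (r - 2)*(r + 3)*(r^3 + 5*r^2 + 8*r + 4) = (r - 2)*(r + 2)*(r + 3)*(r^2 + 3*r + 2) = (r - 2)*(r + 2)^2*(r + 3)*(r + 1)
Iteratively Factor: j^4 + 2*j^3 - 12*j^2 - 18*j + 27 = (j + 3)*(j^3 - j^2 - 9*j + 9) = (j - 1)*(j + 3)*(j^2 - 9) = (j - 3)*(j - 1)*(j + 3)*(j + 3)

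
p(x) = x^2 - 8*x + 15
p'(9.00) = 10.00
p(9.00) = 24.00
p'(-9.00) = -26.00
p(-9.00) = 168.00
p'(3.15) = -1.70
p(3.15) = -0.28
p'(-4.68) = -17.36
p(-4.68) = 74.34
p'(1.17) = -5.66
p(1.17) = 7.01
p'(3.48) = -1.04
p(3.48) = -0.73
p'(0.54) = -6.92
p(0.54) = 10.97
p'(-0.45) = -8.90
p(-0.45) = 18.80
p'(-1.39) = -10.78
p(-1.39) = 28.05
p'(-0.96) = -9.92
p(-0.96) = 23.60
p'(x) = 2*x - 8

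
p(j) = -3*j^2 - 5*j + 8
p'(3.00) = -23.00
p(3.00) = -34.00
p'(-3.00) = 13.00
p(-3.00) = -4.00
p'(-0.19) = -3.86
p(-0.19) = 8.84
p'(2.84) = -22.04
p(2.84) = -30.40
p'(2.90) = -22.40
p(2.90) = -31.73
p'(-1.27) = 2.62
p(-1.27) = 9.51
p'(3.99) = -28.94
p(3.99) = -59.71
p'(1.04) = -11.24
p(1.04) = -0.44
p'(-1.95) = 6.70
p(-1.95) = 6.34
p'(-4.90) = 24.40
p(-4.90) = -39.53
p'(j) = -6*j - 5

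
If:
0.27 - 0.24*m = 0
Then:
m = 1.12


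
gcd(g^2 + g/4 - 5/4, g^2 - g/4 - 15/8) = g + 5/4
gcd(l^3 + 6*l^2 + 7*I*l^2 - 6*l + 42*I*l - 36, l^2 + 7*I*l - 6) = l^2 + 7*I*l - 6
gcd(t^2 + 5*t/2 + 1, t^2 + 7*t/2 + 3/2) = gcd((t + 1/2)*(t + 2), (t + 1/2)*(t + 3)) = t + 1/2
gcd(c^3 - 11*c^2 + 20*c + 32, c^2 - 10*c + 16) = c - 8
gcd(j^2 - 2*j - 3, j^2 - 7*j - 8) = j + 1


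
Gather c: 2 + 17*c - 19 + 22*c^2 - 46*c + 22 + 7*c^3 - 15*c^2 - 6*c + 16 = 7*c^3 + 7*c^2 - 35*c + 21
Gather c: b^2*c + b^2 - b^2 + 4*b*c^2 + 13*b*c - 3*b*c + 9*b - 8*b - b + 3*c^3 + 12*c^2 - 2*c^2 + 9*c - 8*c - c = 3*c^3 + c^2*(4*b + 10) + c*(b^2 + 10*b)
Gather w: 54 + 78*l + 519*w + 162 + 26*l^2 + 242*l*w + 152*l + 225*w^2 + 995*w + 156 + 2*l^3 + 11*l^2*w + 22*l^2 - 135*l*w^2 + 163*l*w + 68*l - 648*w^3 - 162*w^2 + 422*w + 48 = 2*l^3 + 48*l^2 + 298*l - 648*w^3 + w^2*(63 - 135*l) + w*(11*l^2 + 405*l + 1936) + 420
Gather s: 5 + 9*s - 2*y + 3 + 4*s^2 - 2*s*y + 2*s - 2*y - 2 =4*s^2 + s*(11 - 2*y) - 4*y + 6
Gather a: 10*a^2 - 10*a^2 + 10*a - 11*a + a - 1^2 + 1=0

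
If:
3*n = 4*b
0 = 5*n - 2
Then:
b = 3/10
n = 2/5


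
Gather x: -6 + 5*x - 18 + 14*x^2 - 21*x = 14*x^2 - 16*x - 24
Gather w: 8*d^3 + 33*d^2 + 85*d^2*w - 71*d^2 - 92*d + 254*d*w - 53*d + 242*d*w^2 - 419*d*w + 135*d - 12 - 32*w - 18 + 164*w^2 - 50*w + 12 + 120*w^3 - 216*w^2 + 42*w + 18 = 8*d^3 - 38*d^2 - 10*d + 120*w^3 + w^2*(242*d - 52) + w*(85*d^2 - 165*d - 40)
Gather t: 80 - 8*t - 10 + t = 70 - 7*t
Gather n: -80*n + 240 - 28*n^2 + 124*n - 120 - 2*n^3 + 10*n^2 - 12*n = -2*n^3 - 18*n^2 + 32*n + 120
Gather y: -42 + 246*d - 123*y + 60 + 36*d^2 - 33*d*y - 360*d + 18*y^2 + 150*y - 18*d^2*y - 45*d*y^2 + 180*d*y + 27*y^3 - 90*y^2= 36*d^2 - 114*d + 27*y^3 + y^2*(-45*d - 72) + y*(-18*d^2 + 147*d + 27) + 18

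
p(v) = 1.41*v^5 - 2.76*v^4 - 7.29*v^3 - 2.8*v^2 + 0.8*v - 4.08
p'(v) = 7.05*v^4 - 11.04*v^3 - 21.87*v^2 - 5.6*v + 0.8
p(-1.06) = -4.76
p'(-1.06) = 4.21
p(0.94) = -12.98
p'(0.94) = -27.45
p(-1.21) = -5.81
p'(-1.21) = 10.23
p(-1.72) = -22.03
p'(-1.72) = 63.61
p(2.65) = -109.13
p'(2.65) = -25.40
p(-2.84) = -302.00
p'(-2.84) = 551.82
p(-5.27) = -6879.51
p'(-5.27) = 6476.67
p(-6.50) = -19412.43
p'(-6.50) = 14729.74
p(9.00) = 59612.64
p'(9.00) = 36385.82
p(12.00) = 280626.96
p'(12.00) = 123896.00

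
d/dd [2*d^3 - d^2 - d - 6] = 6*d^2 - 2*d - 1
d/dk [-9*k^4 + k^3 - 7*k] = -36*k^3 + 3*k^2 - 7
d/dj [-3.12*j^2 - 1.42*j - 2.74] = -6.24*j - 1.42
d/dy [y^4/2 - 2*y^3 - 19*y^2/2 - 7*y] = 2*y^3 - 6*y^2 - 19*y - 7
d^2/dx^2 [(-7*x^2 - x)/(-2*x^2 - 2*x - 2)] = 3*(-2*x^3 - 7*x^2 - x + 2)/(x^6 + 3*x^5 + 6*x^4 + 7*x^3 + 6*x^2 + 3*x + 1)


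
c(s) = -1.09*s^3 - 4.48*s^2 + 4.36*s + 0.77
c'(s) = -3.27*s^2 - 8.96*s + 4.36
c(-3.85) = -20.22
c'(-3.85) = -9.61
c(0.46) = 1.72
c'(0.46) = -0.45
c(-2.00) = -17.15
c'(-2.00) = 9.20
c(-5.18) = 9.48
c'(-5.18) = -36.97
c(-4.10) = -17.29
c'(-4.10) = -13.87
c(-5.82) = 38.53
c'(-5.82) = -54.26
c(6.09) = -385.03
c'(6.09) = -171.48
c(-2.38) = -20.29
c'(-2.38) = 7.16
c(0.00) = 0.77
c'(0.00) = 4.36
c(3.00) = -55.90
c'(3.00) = -51.95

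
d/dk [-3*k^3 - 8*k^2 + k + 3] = -9*k^2 - 16*k + 1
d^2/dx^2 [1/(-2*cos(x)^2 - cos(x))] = (4*(1 - cos(2*x))^2 - 15*cos(x)/2 + 9*cos(2*x)/2 + 3*cos(3*x)/2 - 27/2)/((2*cos(x) + 1)^3*cos(x)^3)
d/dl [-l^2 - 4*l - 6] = -2*l - 4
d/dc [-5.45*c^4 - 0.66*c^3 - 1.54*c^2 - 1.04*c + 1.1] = -21.8*c^3 - 1.98*c^2 - 3.08*c - 1.04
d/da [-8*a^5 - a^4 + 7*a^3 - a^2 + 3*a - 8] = -40*a^4 - 4*a^3 + 21*a^2 - 2*a + 3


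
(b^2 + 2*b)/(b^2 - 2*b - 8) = b/(b - 4)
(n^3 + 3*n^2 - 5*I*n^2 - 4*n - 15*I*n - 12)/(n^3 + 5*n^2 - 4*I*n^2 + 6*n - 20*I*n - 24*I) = (n - I)/(n + 2)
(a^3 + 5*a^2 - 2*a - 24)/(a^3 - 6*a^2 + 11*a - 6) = (a^2 + 7*a + 12)/(a^2 - 4*a + 3)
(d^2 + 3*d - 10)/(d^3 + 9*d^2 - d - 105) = (d - 2)/(d^2 + 4*d - 21)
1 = 1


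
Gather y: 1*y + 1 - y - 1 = 0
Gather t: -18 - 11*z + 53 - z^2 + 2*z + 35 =-z^2 - 9*z + 70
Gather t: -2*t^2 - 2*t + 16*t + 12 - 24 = -2*t^2 + 14*t - 12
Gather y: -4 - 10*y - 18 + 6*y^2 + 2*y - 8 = 6*y^2 - 8*y - 30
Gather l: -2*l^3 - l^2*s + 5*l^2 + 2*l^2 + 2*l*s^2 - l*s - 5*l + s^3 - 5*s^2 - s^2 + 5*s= -2*l^3 + l^2*(7 - s) + l*(2*s^2 - s - 5) + s^3 - 6*s^2 + 5*s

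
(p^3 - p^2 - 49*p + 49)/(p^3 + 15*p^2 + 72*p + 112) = (p^2 - 8*p + 7)/(p^2 + 8*p + 16)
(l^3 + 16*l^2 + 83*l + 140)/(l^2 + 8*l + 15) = (l^2 + 11*l + 28)/(l + 3)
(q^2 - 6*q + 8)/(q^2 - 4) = (q - 4)/(q + 2)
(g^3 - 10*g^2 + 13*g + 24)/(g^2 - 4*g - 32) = (g^2 - 2*g - 3)/(g + 4)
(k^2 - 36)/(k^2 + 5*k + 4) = (k^2 - 36)/(k^2 + 5*k + 4)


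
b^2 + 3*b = b*(b + 3)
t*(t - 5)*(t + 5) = t^3 - 25*t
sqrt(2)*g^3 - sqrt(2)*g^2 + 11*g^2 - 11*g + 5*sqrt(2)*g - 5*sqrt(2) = (g - 1)*(g + 5*sqrt(2))*(sqrt(2)*g + 1)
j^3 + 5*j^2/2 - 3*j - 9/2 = (j - 3/2)*(j + 1)*(j + 3)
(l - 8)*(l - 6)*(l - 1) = l^3 - 15*l^2 + 62*l - 48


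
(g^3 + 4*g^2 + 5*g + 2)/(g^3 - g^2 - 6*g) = (g^2 + 2*g + 1)/(g*(g - 3))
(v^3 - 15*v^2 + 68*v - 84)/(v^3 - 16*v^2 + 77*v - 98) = (v - 6)/(v - 7)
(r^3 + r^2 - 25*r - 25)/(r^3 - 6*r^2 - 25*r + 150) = (r + 1)/(r - 6)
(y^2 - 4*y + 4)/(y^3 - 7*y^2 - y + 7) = (y^2 - 4*y + 4)/(y^3 - 7*y^2 - y + 7)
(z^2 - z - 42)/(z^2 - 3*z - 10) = (-z^2 + z + 42)/(-z^2 + 3*z + 10)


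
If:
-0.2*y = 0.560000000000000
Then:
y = -2.80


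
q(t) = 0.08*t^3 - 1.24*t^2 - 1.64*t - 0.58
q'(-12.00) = 62.68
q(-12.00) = -297.70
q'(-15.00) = 89.56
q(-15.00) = -524.98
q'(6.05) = -7.86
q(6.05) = -38.17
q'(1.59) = -4.98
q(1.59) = -6.00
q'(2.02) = -5.67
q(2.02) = -8.29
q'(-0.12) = -1.34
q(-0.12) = -0.40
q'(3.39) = -7.29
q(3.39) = -17.27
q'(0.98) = -3.84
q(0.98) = -3.30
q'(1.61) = -5.01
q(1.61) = -6.10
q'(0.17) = -2.05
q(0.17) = -0.89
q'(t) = 0.24*t^2 - 2.48*t - 1.64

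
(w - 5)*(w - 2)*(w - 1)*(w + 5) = w^4 - 3*w^3 - 23*w^2 + 75*w - 50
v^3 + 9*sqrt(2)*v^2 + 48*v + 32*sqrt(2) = (v + sqrt(2))*(v + 4*sqrt(2))^2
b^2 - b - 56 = (b - 8)*(b + 7)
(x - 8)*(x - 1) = x^2 - 9*x + 8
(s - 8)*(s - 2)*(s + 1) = s^3 - 9*s^2 + 6*s + 16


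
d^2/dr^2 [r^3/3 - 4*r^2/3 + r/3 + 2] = 2*r - 8/3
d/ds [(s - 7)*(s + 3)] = 2*s - 4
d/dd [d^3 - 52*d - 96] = 3*d^2 - 52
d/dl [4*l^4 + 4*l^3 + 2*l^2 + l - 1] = 16*l^3 + 12*l^2 + 4*l + 1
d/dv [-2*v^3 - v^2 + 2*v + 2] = -6*v^2 - 2*v + 2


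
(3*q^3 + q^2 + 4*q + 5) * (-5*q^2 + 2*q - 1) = -15*q^5 + q^4 - 21*q^3 - 18*q^2 + 6*q - 5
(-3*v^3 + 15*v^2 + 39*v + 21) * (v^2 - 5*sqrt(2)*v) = -3*v^5 + 15*v^4 + 15*sqrt(2)*v^4 - 75*sqrt(2)*v^3 + 39*v^3 - 195*sqrt(2)*v^2 + 21*v^2 - 105*sqrt(2)*v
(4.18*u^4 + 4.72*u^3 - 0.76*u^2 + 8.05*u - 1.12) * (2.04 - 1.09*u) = -4.5562*u^5 + 3.3824*u^4 + 10.4572*u^3 - 10.3249*u^2 + 17.6428*u - 2.2848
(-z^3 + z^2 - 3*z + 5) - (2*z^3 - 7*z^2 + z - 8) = -3*z^3 + 8*z^2 - 4*z + 13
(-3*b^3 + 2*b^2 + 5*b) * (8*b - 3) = -24*b^4 + 25*b^3 + 34*b^2 - 15*b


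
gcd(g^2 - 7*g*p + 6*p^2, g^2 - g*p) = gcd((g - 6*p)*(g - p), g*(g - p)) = -g + p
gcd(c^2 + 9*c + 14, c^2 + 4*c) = 1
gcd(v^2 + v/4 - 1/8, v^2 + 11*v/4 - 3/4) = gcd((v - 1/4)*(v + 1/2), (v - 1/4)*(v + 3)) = v - 1/4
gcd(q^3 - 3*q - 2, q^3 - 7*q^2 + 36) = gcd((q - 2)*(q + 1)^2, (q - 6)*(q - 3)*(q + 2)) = 1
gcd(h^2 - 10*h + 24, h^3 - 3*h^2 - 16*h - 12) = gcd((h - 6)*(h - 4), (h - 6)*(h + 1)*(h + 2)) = h - 6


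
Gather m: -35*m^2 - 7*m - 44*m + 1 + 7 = -35*m^2 - 51*m + 8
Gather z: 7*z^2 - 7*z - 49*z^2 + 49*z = -42*z^2 + 42*z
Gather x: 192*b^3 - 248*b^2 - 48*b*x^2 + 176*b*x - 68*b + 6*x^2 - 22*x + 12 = 192*b^3 - 248*b^2 - 68*b + x^2*(6 - 48*b) + x*(176*b - 22) + 12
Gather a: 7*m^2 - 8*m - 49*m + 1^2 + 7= 7*m^2 - 57*m + 8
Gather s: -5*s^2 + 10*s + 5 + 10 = -5*s^2 + 10*s + 15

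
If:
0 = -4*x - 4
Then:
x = -1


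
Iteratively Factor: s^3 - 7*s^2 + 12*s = (s - 4)*(s^2 - 3*s) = (s - 4)*(s - 3)*(s)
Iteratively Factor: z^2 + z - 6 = (z - 2)*(z + 3)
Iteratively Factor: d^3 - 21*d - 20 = (d + 1)*(d^2 - d - 20) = (d - 5)*(d + 1)*(d + 4)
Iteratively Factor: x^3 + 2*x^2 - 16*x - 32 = (x + 2)*(x^2 - 16) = (x - 4)*(x + 2)*(x + 4)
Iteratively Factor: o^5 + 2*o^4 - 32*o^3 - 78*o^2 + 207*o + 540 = (o - 5)*(o^4 + 7*o^3 + 3*o^2 - 63*o - 108) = (o - 5)*(o - 3)*(o^3 + 10*o^2 + 33*o + 36) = (o - 5)*(o - 3)*(o + 3)*(o^2 + 7*o + 12) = (o - 5)*(o - 3)*(o + 3)^2*(o + 4)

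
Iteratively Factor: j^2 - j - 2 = (j - 2)*(j + 1)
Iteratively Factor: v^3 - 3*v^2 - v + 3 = (v - 3)*(v^2 - 1) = (v - 3)*(v - 1)*(v + 1)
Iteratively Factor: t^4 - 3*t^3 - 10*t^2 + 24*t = (t - 2)*(t^3 - t^2 - 12*t) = (t - 4)*(t - 2)*(t^2 + 3*t) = t*(t - 4)*(t - 2)*(t + 3)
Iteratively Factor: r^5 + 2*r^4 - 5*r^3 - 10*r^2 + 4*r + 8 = (r + 1)*(r^4 + r^3 - 6*r^2 - 4*r + 8) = (r + 1)*(r + 2)*(r^3 - r^2 - 4*r + 4) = (r - 2)*(r + 1)*(r + 2)*(r^2 + r - 2) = (r - 2)*(r - 1)*(r + 1)*(r + 2)*(r + 2)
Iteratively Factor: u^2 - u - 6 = (u - 3)*(u + 2)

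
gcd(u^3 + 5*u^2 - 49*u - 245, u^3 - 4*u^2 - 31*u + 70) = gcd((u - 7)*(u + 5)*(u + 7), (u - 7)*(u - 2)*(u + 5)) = u^2 - 2*u - 35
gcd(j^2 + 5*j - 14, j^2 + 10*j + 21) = j + 7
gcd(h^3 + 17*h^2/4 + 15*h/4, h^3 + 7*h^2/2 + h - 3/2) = h + 3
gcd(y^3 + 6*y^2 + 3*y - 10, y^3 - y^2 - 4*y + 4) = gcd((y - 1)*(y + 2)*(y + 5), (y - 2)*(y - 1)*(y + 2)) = y^2 + y - 2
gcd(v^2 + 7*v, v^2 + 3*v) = v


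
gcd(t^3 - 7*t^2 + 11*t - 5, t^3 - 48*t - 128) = 1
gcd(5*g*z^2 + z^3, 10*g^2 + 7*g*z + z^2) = 5*g + z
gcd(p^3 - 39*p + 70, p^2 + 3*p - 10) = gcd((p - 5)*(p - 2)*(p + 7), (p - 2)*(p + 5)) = p - 2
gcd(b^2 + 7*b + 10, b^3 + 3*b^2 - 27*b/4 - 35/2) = b + 2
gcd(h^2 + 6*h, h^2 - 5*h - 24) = 1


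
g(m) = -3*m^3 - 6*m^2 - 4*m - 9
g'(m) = -9*m^2 - 12*m - 4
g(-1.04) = -7.96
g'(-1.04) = -1.25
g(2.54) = -107.03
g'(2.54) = -92.54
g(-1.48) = -6.50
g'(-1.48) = -5.95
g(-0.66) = -8.11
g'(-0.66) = -0.00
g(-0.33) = -8.23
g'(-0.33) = -1.02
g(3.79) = -273.66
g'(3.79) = -178.76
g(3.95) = -303.30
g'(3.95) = -191.82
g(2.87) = -140.82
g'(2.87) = -112.57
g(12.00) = -6105.00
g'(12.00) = -1444.00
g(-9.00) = 1728.00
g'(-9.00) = -625.00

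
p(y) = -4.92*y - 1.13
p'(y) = -4.92000000000000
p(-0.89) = 3.25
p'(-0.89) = -4.92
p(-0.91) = 3.35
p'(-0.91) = -4.92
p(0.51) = -3.64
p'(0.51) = -4.92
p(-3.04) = 13.83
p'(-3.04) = -4.92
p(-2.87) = 12.99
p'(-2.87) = -4.92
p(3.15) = -16.63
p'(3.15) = -4.92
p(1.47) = -8.36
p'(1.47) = -4.92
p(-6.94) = 33.01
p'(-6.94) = -4.92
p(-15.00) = 72.67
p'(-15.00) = -4.92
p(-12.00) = 57.91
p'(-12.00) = -4.92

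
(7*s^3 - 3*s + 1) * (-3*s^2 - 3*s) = -21*s^5 - 21*s^4 + 9*s^3 + 6*s^2 - 3*s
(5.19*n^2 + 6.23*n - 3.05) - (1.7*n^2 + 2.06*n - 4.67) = 3.49*n^2 + 4.17*n + 1.62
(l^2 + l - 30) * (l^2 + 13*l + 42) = l^4 + 14*l^3 + 25*l^2 - 348*l - 1260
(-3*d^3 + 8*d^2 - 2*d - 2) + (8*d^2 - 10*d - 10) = -3*d^3 + 16*d^2 - 12*d - 12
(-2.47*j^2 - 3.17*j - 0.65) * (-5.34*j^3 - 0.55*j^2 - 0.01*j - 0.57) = 13.1898*j^5 + 18.2863*j^4 + 5.2392*j^3 + 1.7971*j^2 + 1.8134*j + 0.3705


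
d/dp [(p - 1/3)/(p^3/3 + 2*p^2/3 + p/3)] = (-6*p^2 + 3*p + 1)/(p^2*(p^3 + 3*p^2 + 3*p + 1))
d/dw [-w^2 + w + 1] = 1 - 2*w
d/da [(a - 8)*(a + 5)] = 2*a - 3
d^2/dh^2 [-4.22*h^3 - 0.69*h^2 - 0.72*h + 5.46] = -25.32*h - 1.38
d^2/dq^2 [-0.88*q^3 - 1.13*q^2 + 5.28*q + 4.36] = -5.28*q - 2.26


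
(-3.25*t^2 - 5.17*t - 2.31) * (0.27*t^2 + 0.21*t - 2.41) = -0.8775*t^4 - 2.0784*t^3 + 6.1231*t^2 + 11.9746*t + 5.5671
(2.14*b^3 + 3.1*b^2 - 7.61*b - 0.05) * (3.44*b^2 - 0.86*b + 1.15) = 7.3616*b^5 + 8.8236*b^4 - 26.3834*b^3 + 9.9376*b^2 - 8.7085*b - 0.0575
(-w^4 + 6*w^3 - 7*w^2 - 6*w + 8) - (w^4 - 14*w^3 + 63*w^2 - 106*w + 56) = -2*w^4 + 20*w^3 - 70*w^2 + 100*w - 48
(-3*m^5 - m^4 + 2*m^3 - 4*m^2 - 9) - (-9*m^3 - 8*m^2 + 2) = -3*m^5 - m^4 + 11*m^3 + 4*m^2 - 11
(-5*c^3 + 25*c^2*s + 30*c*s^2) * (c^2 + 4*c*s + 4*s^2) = -5*c^5 + 5*c^4*s + 110*c^3*s^2 + 220*c^2*s^3 + 120*c*s^4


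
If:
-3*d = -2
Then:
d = 2/3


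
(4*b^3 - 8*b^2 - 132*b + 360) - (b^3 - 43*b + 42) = 3*b^3 - 8*b^2 - 89*b + 318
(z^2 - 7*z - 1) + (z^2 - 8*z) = 2*z^2 - 15*z - 1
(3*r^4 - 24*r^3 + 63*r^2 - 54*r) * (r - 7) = 3*r^5 - 45*r^4 + 231*r^3 - 495*r^2 + 378*r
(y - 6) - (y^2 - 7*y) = -y^2 + 8*y - 6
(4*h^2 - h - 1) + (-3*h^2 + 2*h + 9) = h^2 + h + 8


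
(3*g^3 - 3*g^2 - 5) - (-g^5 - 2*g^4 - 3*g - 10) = g^5 + 2*g^4 + 3*g^3 - 3*g^2 + 3*g + 5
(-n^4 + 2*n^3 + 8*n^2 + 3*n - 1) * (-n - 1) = n^5 - n^4 - 10*n^3 - 11*n^2 - 2*n + 1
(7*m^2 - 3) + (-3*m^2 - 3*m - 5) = 4*m^2 - 3*m - 8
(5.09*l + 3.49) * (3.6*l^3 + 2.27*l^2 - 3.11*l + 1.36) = 18.324*l^4 + 24.1183*l^3 - 7.9076*l^2 - 3.9315*l + 4.7464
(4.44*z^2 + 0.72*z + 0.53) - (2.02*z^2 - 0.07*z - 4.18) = 2.42*z^2 + 0.79*z + 4.71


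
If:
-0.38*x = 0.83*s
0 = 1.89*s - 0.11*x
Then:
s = 0.00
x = 0.00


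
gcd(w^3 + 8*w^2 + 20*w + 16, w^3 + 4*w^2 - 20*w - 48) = w + 2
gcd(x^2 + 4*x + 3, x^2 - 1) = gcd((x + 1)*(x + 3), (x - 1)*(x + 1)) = x + 1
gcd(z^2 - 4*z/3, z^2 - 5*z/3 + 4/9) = z - 4/3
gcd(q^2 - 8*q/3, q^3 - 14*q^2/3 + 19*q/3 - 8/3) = q - 8/3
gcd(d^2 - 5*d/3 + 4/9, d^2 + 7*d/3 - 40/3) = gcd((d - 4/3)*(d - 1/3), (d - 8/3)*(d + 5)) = 1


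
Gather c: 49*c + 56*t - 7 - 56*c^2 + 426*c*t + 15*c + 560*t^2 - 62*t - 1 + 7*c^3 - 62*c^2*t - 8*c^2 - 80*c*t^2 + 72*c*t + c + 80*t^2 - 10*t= 7*c^3 + c^2*(-62*t - 64) + c*(-80*t^2 + 498*t + 65) + 640*t^2 - 16*t - 8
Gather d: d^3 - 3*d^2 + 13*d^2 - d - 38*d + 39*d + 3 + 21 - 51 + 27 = d^3 + 10*d^2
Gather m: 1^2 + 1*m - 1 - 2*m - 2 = -m - 2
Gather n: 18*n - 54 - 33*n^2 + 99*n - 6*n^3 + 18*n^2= -6*n^3 - 15*n^2 + 117*n - 54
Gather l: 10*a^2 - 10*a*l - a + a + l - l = 10*a^2 - 10*a*l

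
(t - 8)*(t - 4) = t^2 - 12*t + 32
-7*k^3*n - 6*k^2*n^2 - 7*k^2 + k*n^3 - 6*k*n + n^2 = (-7*k + n)*(k + n)*(k*n + 1)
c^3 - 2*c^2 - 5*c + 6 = (c - 3)*(c - 1)*(c + 2)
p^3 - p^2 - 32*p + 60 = (p - 5)*(p - 2)*(p + 6)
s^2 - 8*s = s*(s - 8)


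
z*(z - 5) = z^2 - 5*z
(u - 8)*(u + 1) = u^2 - 7*u - 8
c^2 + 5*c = c*(c + 5)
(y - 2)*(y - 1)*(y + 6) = y^3 + 3*y^2 - 16*y + 12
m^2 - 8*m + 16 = (m - 4)^2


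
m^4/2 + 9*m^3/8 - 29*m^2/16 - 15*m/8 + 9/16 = (m/2 + 1/2)*(m - 3/2)*(m - 1/4)*(m + 3)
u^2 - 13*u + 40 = (u - 8)*(u - 5)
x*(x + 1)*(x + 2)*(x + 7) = x^4 + 10*x^3 + 23*x^2 + 14*x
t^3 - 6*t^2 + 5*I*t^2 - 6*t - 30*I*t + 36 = (t - 6)*(t + 2*I)*(t + 3*I)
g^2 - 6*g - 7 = (g - 7)*(g + 1)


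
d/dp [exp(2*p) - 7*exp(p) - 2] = (2*exp(p) - 7)*exp(p)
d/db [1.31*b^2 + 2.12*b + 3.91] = 2.62*b + 2.12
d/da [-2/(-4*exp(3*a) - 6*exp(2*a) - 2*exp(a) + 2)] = (-6*exp(2*a) - 6*exp(a) - 1)*exp(a)/(2*exp(3*a) + 3*exp(2*a) + exp(a) - 1)^2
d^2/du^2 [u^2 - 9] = 2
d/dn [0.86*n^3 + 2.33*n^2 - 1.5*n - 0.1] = 2.58*n^2 + 4.66*n - 1.5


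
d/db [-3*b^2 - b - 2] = -6*b - 1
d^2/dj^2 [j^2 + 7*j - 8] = 2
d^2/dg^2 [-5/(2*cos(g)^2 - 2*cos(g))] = 5*((1 - cos(2*g))^2 + 15*cos(g)/4 + 3*cos(2*g)/2 - 3*cos(3*g)/4 - 9/2)/(2*(cos(g) - 1)^3*cos(g)^3)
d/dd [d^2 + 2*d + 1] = 2*d + 2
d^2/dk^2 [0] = 0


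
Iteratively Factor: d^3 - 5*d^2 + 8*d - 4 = (d - 2)*(d^2 - 3*d + 2) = (d - 2)*(d - 1)*(d - 2)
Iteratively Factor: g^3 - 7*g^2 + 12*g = (g - 3)*(g^2 - 4*g) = g*(g - 3)*(g - 4)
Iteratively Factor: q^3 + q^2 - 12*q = (q)*(q^2 + q - 12) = q*(q + 4)*(q - 3)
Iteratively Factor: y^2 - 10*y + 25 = (y - 5)*(y - 5)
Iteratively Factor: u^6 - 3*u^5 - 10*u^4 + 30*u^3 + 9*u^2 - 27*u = (u - 3)*(u^5 - 10*u^3 + 9*u) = (u - 3)*(u + 1)*(u^4 - u^3 - 9*u^2 + 9*u) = (u - 3)^2*(u + 1)*(u^3 + 2*u^2 - 3*u) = (u - 3)^2*(u + 1)*(u + 3)*(u^2 - u) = (u - 3)^2*(u - 1)*(u + 1)*(u + 3)*(u)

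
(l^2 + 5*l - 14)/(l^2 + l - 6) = (l + 7)/(l + 3)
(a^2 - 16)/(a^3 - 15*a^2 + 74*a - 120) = (a + 4)/(a^2 - 11*a + 30)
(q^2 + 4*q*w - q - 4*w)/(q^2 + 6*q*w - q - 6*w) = (q + 4*w)/(q + 6*w)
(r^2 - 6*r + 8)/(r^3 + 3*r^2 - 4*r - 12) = (r - 4)/(r^2 + 5*r + 6)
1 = 1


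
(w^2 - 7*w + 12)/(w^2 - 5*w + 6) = (w - 4)/(w - 2)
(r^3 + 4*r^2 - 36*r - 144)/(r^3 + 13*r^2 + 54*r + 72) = (r - 6)/(r + 3)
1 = 1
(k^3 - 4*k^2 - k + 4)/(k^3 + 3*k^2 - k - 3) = (k - 4)/(k + 3)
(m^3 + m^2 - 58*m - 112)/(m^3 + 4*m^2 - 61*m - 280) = (m + 2)/(m + 5)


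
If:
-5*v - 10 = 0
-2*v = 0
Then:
No Solution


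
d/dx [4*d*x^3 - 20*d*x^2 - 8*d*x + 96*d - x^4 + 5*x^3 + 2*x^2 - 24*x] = 12*d*x^2 - 40*d*x - 8*d - 4*x^3 + 15*x^2 + 4*x - 24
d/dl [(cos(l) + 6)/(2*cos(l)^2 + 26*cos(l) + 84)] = sin(l)/(2*(cos(l) + 7)^2)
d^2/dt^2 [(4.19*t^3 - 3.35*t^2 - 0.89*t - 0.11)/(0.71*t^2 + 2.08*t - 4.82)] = (3.5527136788005e-15*t^5 - 1.4210854715202e-14*t^4 + 73.93053*t^3 - 321.16251*t^2 + 564.8133*t - 175.20734)/(0.357911*t^6 + 3.145584*t^5 + 1.925946*t^4 - 33.710144*t^3 - 13.074732*t^2 + 144.970176*t - 111.980168)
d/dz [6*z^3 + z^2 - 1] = 2*z*(9*z + 1)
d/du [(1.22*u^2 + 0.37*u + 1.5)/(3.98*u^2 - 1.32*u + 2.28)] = (-3.083*u^2 - 6.3768*u + 2.8236)/(15.8404*u^4 - 10.5072*u^3 + 19.8912*u^2 - 6.0192*u + 5.1984)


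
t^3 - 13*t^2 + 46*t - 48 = (t - 8)*(t - 3)*(t - 2)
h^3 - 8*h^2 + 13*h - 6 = (h - 6)*(h - 1)^2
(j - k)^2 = j^2 - 2*j*k + k^2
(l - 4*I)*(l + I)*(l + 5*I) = l^3 + 2*I*l^2 + 19*l + 20*I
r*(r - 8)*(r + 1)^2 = r^4 - 6*r^3 - 15*r^2 - 8*r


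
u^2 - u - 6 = (u - 3)*(u + 2)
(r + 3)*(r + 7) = r^2 + 10*r + 21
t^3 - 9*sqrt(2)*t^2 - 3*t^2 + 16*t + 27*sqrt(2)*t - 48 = (t - 3)*(t - 8*sqrt(2))*(t - sqrt(2))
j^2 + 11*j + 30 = (j + 5)*(j + 6)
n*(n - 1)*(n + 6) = n^3 + 5*n^2 - 6*n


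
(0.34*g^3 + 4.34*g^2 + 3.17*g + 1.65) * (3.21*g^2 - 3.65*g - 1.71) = 1.0914*g^5 + 12.6904*g^4 - 6.2467*g^3 - 13.6954*g^2 - 11.4432*g - 2.8215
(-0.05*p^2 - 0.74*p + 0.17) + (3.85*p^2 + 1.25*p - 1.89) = 3.8*p^2 + 0.51*p - 1.72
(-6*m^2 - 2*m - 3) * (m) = -6*m^3 - 2*m^2 - 3*m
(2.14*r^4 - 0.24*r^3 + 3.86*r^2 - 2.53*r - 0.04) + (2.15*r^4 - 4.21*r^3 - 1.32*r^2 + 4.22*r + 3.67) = 4.29*r^4 - 4.45*r^3 + 2.54*r^2 + 1.69*r + 3.63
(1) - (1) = 0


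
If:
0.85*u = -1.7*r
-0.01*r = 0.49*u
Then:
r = 0.00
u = 0.00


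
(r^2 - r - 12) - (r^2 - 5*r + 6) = 4*r - 18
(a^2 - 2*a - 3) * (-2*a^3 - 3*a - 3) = -2*a^5 + 4*a^4 + 3*a^3 + 3*a^2 + 15*a + 9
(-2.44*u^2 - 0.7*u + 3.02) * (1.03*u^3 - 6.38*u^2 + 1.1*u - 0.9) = -2.5132*u^5 + 14.8462*u^4 + 4.8926*u^3 - 17.8416*u^2 + 3.952*u - 2.718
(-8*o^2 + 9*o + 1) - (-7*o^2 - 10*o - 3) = -o^2 + 19*o + 4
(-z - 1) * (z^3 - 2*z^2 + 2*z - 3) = -z^4 + z^3 + z + 3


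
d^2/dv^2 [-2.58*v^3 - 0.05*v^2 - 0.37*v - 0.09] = -15.48*v - 0.1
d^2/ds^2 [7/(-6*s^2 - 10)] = 21*(5 - 9*s^2)/(3*s^2 + 5)^3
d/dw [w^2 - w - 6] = 2*w - 1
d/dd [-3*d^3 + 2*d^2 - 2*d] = -9*d^2 + 4*d - 2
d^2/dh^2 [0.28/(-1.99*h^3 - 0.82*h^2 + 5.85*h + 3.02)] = ((3.3432*h + 0.4592)*(1.99*h^3 + 0.82*h^2 - 5.85*h - 3.02) - 0.28*(5.97*h^2 + 1.64*h - 5.85)*(11.94*h^2 + 3.28*h - 11.7))/(1.99*h^3 + 0.82*h^2 - 5.85*h - 3.02)^3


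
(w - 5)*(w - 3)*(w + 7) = w^3 - w^2 - 41*w + 105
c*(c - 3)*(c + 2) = c^3 - c^2 - 6*c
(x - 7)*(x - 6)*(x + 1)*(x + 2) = x^4 - 10*x^3 + 5*x^2 + 100*x + 84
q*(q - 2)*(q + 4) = q^3 + 2*q^2 - 8*q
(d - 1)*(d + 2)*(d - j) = d^3 - d^2*j + d^2 - d*j - 2*d + 2*j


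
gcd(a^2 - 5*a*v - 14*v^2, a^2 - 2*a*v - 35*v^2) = -a + 7*v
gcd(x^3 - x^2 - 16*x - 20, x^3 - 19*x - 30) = x^2 - 3*x - 10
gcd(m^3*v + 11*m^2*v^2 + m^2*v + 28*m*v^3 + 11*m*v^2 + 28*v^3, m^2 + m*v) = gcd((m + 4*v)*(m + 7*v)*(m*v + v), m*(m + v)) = 1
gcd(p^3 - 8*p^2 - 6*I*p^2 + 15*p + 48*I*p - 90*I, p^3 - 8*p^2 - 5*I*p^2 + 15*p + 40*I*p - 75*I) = p^2 - 8*p + 15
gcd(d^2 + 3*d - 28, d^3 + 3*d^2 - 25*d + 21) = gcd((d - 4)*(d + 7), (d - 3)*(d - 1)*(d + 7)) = d + 7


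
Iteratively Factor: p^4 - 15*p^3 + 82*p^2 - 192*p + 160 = (p - 2)*(p^3 - 13*p^2 + 56*p - 80) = (p - 4)*(p - 2)*(p^2 - 9*p + 20) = (p - 4)^2*(p - 2)*(p - 5)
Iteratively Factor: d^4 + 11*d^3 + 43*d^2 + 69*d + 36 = (d + 3)*(d^3 + 8*d^2 + 19*d + 12) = (d + 3)*(d + 4)*(d^2 + 4*d + 3) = (d + 1)*(d + 3)*(d + 4)*(d + 3)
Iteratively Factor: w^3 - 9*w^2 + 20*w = (w - 5)*(w^2 - 4*w) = w*(w - 5)*(w - 4)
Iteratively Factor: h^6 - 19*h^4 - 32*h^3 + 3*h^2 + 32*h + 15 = (h + 1)*(h^5 - h^4 - 18*h^3 - 14*h^2 + 17*h + 15) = (h + 1)*(h + 3)*(h^4 - 4*h^3 - 6*h^2 + 4*h + 5) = (h - 1)*(h + 1)*(h + 3)*(h^3 - 3*h^2 - 9*h - 5) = (h - 5)*(h - 1)*(h + 1)*(h + 3)*(h^2 + 2*h + 1) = (h - 5)*(h - 1)*(h + 1)^2*(h + 3)*(h + 1)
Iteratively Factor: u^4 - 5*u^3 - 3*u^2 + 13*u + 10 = (u - 2)*(u^3 - 3*u^2 - 9*u - 5) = (u - 2)*(u + 1)*(u^2 - 4*u - 5) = (u - 5)*(u - 2)*(u + 1)*(u + 1)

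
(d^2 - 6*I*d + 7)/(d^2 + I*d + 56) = (d + I)/(d + 8*I)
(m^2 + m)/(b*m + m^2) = (m + 1)/(b + m)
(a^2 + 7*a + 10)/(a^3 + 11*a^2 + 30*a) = (a + 2)/(a*(a + 6))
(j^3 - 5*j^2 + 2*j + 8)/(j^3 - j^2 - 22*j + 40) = (j + 1)/(j + 5)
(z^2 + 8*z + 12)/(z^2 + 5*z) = (z^2 + 8*z + 12)/(z*(z + 5))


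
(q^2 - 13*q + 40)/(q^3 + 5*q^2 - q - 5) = (q^2 - 13*q + 40)/(q^3 + 5*q^2 - q - 5)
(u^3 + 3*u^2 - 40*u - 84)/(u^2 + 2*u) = u + 1 - 42/u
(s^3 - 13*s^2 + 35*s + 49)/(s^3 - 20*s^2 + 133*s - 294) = (s + 1)/(s - 6)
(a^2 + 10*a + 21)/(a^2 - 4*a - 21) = (a + 7)/(a - 7)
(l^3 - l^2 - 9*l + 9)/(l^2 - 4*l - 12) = (-l^3 + l^2 + 9*l - 9)/(-l^2 + 4*l + 12)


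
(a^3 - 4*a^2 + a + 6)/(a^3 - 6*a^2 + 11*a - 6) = (a + 1)/(a - 1)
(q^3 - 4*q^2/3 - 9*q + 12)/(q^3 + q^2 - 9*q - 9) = (q - 4/3)/(q + 1)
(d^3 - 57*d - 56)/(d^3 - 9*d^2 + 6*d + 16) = (d + 7)/(d - 2)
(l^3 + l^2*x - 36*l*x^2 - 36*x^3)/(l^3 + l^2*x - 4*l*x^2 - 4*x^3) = (-l^2 + 36*x^2)/(-l^2 + 4*x^2)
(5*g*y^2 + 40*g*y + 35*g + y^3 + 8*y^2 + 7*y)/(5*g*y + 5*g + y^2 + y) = y + 7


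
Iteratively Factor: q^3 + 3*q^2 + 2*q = (q + 2)*(q^2 + q) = q*(q + 2)*(q + 1)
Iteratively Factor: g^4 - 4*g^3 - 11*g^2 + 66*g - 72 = (g - 3)*(g^3 - g^2 - 14*g + 24) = (g - 3)*(g + 4)*(g^2 - 5*g + 6) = (g - 3)*(g - 2)*(g + 4)*(g - 3)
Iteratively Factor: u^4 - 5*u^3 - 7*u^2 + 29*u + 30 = (u + 2)*(u^3 - 7*u^2 + 7*u + 15) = (u - 3)*(u + 2)*(u^2 - 4*u - 5) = (u - 5)*(u - 3)*(u + 2)*(u + 1)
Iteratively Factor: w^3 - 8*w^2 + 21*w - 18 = (w - 3)*(w^2 - 5*w + 6) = (w - 3)^2*(w - 2)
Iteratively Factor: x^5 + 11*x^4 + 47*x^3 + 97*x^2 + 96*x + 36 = (x + 3)*(x^4 + 8*x^3 + 23*x^2 + 28*x + 12) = (x + 3)^2*(x^3 + 5*x^2 + 8*x + 4) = (x + 1)*(x + 3)^2*(x^2 + 4*x + 4) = (x + 1)*(x + 2)*(x + 3)^2*(x + 2)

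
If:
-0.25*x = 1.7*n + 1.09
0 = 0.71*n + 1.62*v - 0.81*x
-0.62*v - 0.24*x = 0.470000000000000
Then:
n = -0.48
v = -0.34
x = -1.09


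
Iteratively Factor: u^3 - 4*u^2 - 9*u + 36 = (u + 3)*(u^2 - 7*u + 12) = (u - 3)*(u + 3)*(u - 4)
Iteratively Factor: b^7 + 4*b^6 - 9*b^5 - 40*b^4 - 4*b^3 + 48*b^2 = (b + 2)*(b^6 + 2*b^5 - 13*b^4 - 14*b^3 + 24*b^2) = (b - 1)*(b + 2)*(b^5 + 3*b^4 - 10*b^3 - 24*b^2) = b*(b - 1)*(b + 2)*(b^4 + 3*b^3 - 10*b^2 - 24*b) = b*(b - 1)*(b + 2)^2*(b^3 + b^2 - 12*b) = b^2*(b - 1)*(b + 2)^2*(b^2 + b - 12) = b^2*(b - 1)*(b + 2)^2*(b + 4)*(b - 3)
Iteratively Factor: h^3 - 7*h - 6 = (h - 3)*(h^2 + 3*h + 2) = (h - 3)*(h + 2)*(h + 1)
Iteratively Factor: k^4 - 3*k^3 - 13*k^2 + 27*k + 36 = (k - 3)*(k^3 - 13*k - 12) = (k - 3)*(k + 3)*(k^2 - 3*k - 4) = (k - 4)*(k - 3)*(k + 3)*(k + 1)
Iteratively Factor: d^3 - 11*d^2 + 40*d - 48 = (d - 4)*(d^2 - 7*d + 12) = (d - 4)^2*(d - 3)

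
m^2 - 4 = (m - 2)*(m + 2)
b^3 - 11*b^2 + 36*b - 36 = (b - 6)*(b - 3)*(b - 2)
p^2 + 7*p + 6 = (p + 1)*(p + 6)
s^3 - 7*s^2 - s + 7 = (s - 7)*(s - 1)*(s + 1)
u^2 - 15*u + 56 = (u - 8)*(u - 7)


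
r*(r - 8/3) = r^2 - 8*r/3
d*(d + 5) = d^2 + 5*d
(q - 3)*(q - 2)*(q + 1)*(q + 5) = q^4 + q^3 - 19*q^2 + 11*q + 30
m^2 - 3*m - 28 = (m - 7)*(m + 4)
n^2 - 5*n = n*(n - 5)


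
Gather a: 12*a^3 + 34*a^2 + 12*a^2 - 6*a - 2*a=12*a^3 + 46*a^2 - 8*a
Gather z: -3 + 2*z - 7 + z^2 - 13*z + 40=z^2 - 11*z + 30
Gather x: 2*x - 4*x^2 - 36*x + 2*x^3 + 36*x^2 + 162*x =2*x^3 + 32*x^2 + 128*x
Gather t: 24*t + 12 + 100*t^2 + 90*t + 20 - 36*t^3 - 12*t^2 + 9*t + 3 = -36*t^3 + 88*t^2 + 123*t + 35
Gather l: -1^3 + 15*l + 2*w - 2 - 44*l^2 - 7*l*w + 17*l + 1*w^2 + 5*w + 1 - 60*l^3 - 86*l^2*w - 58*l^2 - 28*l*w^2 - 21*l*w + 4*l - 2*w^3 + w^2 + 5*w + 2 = -60*l^3 + l^2*(-86*w - 102) + l*(-28*w^2 - 28*w + 36) - 2*w^3 + 2*w^2 + 12*w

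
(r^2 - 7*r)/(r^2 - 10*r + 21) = r/(r - 3)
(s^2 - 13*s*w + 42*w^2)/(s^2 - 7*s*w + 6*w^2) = (s - 7*w)/(s - w)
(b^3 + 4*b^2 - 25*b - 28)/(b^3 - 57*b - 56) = (b - 4)/(b - 8)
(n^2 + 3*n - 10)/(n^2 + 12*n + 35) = (n - 2)/(n + 7)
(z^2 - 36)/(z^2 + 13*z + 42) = (z - 6)/(z + 7)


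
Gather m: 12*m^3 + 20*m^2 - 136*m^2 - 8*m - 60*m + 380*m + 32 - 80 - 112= 12*m^3 - 116*m^2 + 312*m - 160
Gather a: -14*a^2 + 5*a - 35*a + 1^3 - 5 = -14*a^2 - 30*a - 4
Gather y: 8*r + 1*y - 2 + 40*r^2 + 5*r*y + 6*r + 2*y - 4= 40*r^2 + 14*r + y*(5*r + 3) - 6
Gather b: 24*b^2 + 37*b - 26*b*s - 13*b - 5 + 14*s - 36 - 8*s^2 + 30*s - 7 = 24*b^2 + b*(24 - 26*s) - 8*s^2 + 44*s - 48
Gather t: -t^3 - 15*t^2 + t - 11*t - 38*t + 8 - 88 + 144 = -t^3 - 15*t^2 - 48*t + 64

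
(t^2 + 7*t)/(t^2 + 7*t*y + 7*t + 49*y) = t/(t + 7*y)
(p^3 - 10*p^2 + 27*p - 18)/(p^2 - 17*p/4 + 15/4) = 4*(p^2 - 7*p + 6)/(4*p - 5)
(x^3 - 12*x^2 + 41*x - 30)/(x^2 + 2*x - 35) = (x^2 - 7*x + 6)/(x + 7)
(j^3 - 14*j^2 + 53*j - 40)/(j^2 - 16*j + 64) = (j^2 - 6*j + 5)/(j - 8)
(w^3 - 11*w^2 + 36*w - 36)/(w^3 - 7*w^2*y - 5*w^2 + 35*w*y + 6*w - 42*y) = (6 - w)/(-w + 7*y)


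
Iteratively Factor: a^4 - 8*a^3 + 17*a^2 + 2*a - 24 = (a - 3)*(a^3 - 5*a^2 + 2*a + 8) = (a - 3)*(a - 2)*(a^2 - 3*a - 4) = (a - 3)*(a - 2)*(a + 1)*(a - 4)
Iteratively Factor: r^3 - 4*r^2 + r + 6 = (r - 2)*(r^2 - 2*r - 3) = (r - 3)*(r - 2)*(r + 1)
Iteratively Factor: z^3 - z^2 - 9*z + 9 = (z - 1)*(z^2 - 9) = (z - 1)*(z + 3)*(z - 3)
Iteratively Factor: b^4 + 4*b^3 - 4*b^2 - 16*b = (b + 2)*(b^3 + 2*b^2 - 8*b) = (b - 2)*(b + 2)*(b^2 + 4*b) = b*(b - 2)*(b + 2)*(b + 4)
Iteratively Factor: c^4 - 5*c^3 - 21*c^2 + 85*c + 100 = (c + 4)*(c^3 - 9*c^2 + 15*c + 25) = (c - 5)*(c + 4)*(c^2 - 4*c - 5) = (c - 5)^2*(c + 4)*(c + 1)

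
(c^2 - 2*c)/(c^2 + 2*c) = (c - 2)/(c + 2)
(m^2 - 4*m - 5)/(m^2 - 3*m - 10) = (m + 1)/(m + 2)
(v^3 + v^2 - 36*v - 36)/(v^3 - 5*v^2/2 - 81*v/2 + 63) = 2*(v^2 - 5*v - 6)/(2*v^2 - 17*v + 21)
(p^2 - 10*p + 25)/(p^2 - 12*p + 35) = (p - 5)/(p - 7)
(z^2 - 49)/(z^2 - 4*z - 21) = (z + 7)/(z + 3)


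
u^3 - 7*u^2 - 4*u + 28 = (u - 7)*(u - 2)*(u + 2)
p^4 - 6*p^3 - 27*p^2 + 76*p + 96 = (p - 8)*(p - 3)*(p + 1)*(p + 4)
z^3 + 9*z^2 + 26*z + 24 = (z + 2)*(z + 3)*(z + 4)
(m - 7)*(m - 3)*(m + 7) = m^3 - 3*m^2 - 49*m + 147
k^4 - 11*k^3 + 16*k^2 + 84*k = k*(k - 7)*(k - 6)*(k + 2)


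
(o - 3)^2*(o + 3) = o^3 - 3*o^2 - 9*o + 27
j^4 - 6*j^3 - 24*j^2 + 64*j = j*(j - 8)*(j - 2)*(j + 4)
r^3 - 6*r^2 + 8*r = r*(r - 4)*(r - 2)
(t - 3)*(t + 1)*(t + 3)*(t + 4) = t^4 + 5*t^3 - 5*t^2 - 45*t - 36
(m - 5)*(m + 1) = m^2 - 4*m - 5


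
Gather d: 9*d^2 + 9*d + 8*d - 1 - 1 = 9*d^2 + 17*d - 2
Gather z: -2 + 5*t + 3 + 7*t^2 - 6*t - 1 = 7*t^2 - t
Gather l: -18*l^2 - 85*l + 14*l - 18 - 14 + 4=-18*l^2 - 71*l - 28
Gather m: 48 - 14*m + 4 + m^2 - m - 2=m^2 - 15*m + 50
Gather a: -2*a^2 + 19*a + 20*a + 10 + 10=-2*a^2 + 39*a + 20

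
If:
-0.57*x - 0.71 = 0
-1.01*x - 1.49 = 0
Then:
No Solution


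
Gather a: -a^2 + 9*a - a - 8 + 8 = -a^2 + 8*a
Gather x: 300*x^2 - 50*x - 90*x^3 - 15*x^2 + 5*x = -90*x^3 + 285*x^2 - 45*x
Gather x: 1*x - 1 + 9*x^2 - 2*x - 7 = 9*x^2 - x - 8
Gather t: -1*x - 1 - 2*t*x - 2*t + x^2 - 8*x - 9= t*(-2*x - 2) + x^2 - 9*x - 10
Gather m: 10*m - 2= 10*m - 2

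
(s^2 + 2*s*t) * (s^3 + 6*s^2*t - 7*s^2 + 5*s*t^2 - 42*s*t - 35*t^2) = s^5 + 8*s^4*t - 7*s^4 + 17*s^3*t^2 - 56*s^3*t + 10*s^2*t^3 - 119*s^2*t^2 - 70*s*t^3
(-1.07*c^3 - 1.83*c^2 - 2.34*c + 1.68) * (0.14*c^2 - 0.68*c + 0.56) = -0.1498*c^5 + 0.4714*c^4 + 0.3176*c^3 + 0.8016*c^2 - 2.4528*c + 0.9408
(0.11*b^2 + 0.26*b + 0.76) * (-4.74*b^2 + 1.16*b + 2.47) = -0.5214*b^4 - 1.1048*b^3 - 3.0291*b^2 + 1.5238*b + 1.8772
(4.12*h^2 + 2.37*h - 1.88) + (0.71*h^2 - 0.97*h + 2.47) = 4.83*h^2 + 1.4*h + 0.59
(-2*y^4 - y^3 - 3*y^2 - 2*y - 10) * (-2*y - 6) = 4*y^5 + 14*y^4 + 12*y^3 + 22*y^2 + 32*y + 60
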